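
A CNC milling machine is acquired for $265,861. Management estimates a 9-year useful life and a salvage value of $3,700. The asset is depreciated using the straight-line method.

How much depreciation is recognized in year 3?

Depreciable base = $265,861 − $3,700 = $262,161.
Annual expense = $262,161 / 9 = $29,129.

$29,129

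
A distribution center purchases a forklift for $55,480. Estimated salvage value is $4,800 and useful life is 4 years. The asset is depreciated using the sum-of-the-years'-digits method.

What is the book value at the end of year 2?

Depreciable base = $55,480 − $4,800 = $50,680.
Sum of the years' digits = 4+3+2+1 = 10.
Year 1: $50,680 × 4/10 = $20,272. Book value $35,208.
Year 2: $50,680 × 3/10 = $15,204. Book value $20,004.

$20,004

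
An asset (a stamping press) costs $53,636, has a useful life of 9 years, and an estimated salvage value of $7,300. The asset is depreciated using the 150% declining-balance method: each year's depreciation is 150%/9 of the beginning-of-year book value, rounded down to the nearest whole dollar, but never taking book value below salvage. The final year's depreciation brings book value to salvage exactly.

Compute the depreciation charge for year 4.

$5,173

Depreciable base = $53,636 − $7,300 = $46,336.
Year 1: ⌊$53,636 × 150%/9⌋ = $8,939. Book value $44,697.
Year 2: ⌊$44,697 × 150%/9⌋ = $7,449. Book value $37,248.
Year 3: ⌊$37,248 × 150%/9⌋ = $6,208. Book value $31,040.
Year 4: ⌊$31,040 × 150%/9⌋ = $5,173. Book value $25,867.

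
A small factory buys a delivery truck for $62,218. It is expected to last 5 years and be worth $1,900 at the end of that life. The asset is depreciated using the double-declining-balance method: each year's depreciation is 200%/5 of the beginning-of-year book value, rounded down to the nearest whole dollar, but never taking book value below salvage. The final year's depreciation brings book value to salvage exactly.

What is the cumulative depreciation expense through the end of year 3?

Depreciable base = $62,218 − $1,900 = $60,318.
Year 1: ⌊$62,218 × 200%/5⌋ = $24,887. Book value $37,331.
Year 2: ⌊$37,331 × 200%/5⌋ = $14,932. Book value $22,399.
Year 3: ⌊$22,399 × 200%/5⌋ = $8,959. Book value $13,440.
Accumulated through year 3 = $62,218 − $13,440 = $48,778.

$48,778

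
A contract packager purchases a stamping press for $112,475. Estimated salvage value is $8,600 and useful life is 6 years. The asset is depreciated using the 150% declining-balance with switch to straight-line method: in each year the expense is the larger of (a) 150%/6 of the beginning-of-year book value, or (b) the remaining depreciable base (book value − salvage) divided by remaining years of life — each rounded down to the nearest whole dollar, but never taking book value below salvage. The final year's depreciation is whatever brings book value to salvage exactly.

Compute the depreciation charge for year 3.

Depreciable base = $112,475 − $8,600 = $103,875.
Year 1: DB = ⌊$112,475 × 150%/6⌋ = $28,118; SL = ⌊$103,875/6⌋ = $17,312 → take DB $28,118. Book value $84,357.
Year 2: DB = ⌊$84,357 × 150%/6⌋ = $21,089; SL = ⌊$75,757/5⌋ = $15,151 → take DB $21,089. Book value $63,268.
Year 3: DB = ⌊$63,268 × 150%/6⌋ = $15,817; SL = ⌊$54,668/4⌋ = $13,667 → take DB $15,817. Book value $47,451.

$15,817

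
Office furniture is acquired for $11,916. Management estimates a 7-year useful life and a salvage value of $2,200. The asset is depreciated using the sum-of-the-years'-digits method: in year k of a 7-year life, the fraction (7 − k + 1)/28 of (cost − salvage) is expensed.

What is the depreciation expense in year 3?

Depreciable base = $11,916 − $2,200 = $9,716.
Sum of the years' digits = 7+6+5+4+3+2+1 = 28.
Year 1: $9,716 × 7/28 = $2,429. Book value $9,487.
Year 2: $9,716 × 6/28 = $2,082. Book value $7,405.
Year 3: $9,716 × 5/28 = $1,735. Book value $5,670.

$1,735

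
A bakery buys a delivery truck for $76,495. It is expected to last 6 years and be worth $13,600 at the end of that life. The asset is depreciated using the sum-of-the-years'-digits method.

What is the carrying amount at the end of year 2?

Depreciable base = $76,495 − $13,600 = $62,895.
Sum of the years' digits = 6+5+4+3+2+1 = 21.
Year 1: $62,895 × 6/21 = $17,970. Book value $58,525.
Year 2: $62,895 × 5/21 = $14,975. Book value $43,550.

$43,550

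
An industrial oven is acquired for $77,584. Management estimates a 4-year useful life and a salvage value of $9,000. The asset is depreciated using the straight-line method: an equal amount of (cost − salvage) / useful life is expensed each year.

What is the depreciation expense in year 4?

$17,146

Depreciable base = $77,584 − $9,000 = $68,584.
Annual expense = $68,584 / 4 = $17,146.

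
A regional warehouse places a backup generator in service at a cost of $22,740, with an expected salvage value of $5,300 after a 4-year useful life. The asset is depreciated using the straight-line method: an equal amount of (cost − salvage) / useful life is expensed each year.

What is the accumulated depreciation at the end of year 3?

Depreciable base = $22,740 − $5,300 = $17,440.
Annual expense = $17,440 / 4 = $4,360.
End of year 1: book value $18,380.
End of year 2: book value $14,020.
End of year 3: book value $9,660.
Accumulated through year 3 = $22,740 − $9,660 = $13,080.

$13,080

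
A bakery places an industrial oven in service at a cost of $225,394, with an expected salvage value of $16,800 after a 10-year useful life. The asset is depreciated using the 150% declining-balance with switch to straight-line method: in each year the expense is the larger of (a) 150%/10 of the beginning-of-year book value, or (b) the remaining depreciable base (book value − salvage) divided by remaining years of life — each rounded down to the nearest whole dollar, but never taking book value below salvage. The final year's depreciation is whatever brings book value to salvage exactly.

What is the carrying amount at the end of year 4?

Depreciable base = $225,394 − $16,800 = $208,594.
Year 1: DB = ⌊$225,394 × 150%/10⌋ = $33,809; SL = ⌊$208,594/10⌋ = $20,859 → take DB $33,809. Book value $191,585.
Year 2: DB = ⌊$191,585 × 150%/10⌋ = $28,737; SL = ⌊$174,785/9⌋ = $19,420 → take DB $28,737. Book value $162,848.
Year 3: DB = ⌊$162,848 × 150%/10⌋ = $24,427; SL = ⌊$146,048/8⌋ = $18,256 → take DB $24,427. Book value $138,421.
Year 4: DB = ⌊$138,421 × 150%/10⌋ = $20,763; SL = ⌊$121,621/7⌋ = $17,374 → take DB $20,763. Book value $117,658.

$117,658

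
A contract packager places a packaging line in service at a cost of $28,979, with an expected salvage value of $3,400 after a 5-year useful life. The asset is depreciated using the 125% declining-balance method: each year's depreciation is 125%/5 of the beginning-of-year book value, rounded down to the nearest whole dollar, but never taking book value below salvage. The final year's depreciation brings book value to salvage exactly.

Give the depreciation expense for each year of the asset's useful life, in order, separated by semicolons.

$7,244; $5,433; $4,075; $3,056; $5,771

Depreciable base = $28,979 − $3,400 = $25,579.
Year 1: ⌊$28,979 × 125%/5⌋ = $7,244. Book value $21,735.
Year 2: ⌊$21,735 × 125%/5⌋ = $5,433. Book value $16,302.
Year 3: ⌊$16,302 × 125%/5⌋ = $4,075. Book value $12,227.
Year 4: ⌊$12,227 × 125%/5⌋ = $3,056. Book value $9,171.
Year 5 (final): $9,171 − $3,400 = $5,771. Book value $3,400.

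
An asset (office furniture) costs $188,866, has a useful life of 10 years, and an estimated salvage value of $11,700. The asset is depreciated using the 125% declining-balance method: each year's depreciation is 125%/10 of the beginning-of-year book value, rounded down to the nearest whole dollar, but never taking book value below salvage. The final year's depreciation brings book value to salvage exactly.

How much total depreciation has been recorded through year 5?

Depreciable base = $188,866 − $11,700 = $177,166.
Year 1: ⌊$188,866 × 125%/10⌋ = $23,608. Book value $165,258.
Year 2: ⌊$165,258 × 125%/10⌋ = $20,657. Book value $144,601.
Year 3: ⌊$144,601 × 125%/10⌋ = $18,075. Book value $126,526.
Year 4: ⌊$126,526 × 125%/10⌋ = $15,815. Book value $110,711.
Year 5: ⌊$110,711 × 125%/10⌋ = $13,838. Book value $96,873.
Accumulated through year 5 = $188,866 − $96,873 = $91,993.

$91,993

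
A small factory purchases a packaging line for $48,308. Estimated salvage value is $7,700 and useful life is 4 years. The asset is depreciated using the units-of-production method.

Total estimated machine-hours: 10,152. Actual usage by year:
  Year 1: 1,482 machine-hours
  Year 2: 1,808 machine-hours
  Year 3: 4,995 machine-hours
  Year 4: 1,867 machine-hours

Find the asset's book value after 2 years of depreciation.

Depreciable base = $48,308 − $7,700 = $40,608.
Rate = $40,608 / 10,152 machine-hours = $4 per machine-hour.
Year 1: 1,482 × $4 = $5,928. Book value $42,380.
Year 2: 1,808 × $4 = $7,232. Book value $35,148.

$35,148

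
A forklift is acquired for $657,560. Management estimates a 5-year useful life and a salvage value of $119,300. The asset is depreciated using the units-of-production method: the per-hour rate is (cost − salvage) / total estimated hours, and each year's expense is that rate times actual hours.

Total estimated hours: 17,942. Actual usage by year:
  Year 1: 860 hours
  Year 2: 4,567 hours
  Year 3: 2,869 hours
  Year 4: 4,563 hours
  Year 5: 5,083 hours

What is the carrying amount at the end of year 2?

$494,750

Depreciable base = $657,560 − $119,300 = $538,260.
Rate = $538,260 / 17,942 hours = $30 per hour.
Year 1: 860 × $30 = $25,800. Book value $631,760.
Year 2: 4,567 × $30 = $137,010. Book value $494,750.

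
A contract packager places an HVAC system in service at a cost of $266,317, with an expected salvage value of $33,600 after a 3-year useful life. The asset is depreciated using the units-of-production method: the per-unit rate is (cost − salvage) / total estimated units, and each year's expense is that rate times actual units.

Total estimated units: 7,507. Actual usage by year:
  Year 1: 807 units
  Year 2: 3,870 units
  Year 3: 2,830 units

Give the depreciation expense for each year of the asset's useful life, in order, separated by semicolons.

$25,017; $119,970; $87,730

Depreciable base = $266,317 − $33,600 = $232,717.
Rate = $232,717 / 7,507 units = $31 per unit.
Year 1: 807 × $31 = $25,017. Book value $241,300.
Year 2: 3,870 × $31 = $119,970. Book value $121,330.
Year 3: 2,830 × $31 = $87,730. Book value $33,600.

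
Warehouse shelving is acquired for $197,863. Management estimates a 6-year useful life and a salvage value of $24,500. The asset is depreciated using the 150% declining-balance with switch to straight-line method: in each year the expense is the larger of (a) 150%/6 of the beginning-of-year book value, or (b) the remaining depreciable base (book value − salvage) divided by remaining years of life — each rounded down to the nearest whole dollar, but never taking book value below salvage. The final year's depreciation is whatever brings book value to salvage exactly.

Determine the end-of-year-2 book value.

$111,299

Depreciable base = $197,863 − $24,500 = $173,363.
Year 1: DB = ⌊$197,863 × 150%/6⌋ = $49,465; SL = ⌊$173,363/6⌋ = $28,893 → take DB $49,465. Book value $148,398.
Year 2: DB = ⌊$148,398 × 150%/6⌋ = $37,099; SL = ⌊$123,898/5⌋ = $24,779 → take DB $37,099. Book value $111,299.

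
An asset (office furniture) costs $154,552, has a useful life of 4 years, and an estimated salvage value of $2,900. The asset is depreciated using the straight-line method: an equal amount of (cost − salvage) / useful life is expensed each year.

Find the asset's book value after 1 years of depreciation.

Depreciable base = $154,552 − $2,900 = $151,652.
Annual expense = $151,652 / 4 = $37,913.
End of year 1: book value $116,639.

$116,639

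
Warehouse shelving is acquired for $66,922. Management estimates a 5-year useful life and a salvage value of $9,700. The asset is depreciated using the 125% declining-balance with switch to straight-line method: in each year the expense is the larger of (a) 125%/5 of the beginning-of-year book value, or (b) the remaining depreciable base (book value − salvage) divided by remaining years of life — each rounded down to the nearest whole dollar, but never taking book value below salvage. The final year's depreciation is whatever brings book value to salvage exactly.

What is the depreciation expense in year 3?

$9,411

Depreciable base = $66,922 − $9,700 = $57,222.
Year 1: DB = ⌊$66,922 × 125%/5⌋ = $16,730; SL = ⌊$57,222/5⌋ = $11,444 → take DB $16,730. Book value $50,192.
Year 2: DB = ⌊$50,192 × 125%/5⌋ = $12,548; SL = ⌊$40,492/4⌋ = $10,123 → take DB $12,548. Book value $37,644.
Year 3: DB = ⌊$37,644 × 125%/5⌋ = $9,411; SL = ⌊$27,944/3⌋ = $9,314 → take DB $9,411. Book value $28,233.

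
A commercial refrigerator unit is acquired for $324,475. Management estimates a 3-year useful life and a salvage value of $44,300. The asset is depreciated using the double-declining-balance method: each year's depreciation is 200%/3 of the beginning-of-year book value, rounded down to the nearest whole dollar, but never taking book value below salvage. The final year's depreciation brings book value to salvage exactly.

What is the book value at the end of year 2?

$44,300

Depreciable base = $324,475 − $44,300 = $280,175.
Year 1: ⌊$324,475 × 200%/3⌋ = $216,316. Book value $108,159.
Year 2: ⌊$108,159 × 200%/3⌋ = $72,106, capped at $63,859. Book value $44,300.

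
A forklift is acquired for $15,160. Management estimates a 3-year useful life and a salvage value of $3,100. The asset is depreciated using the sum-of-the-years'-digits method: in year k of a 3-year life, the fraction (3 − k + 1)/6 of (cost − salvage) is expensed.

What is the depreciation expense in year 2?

Depreciable base = $15,160 − $3,100 = $12,060.
Sum of the years' digits = 3+2+1 = 6.
Year 1: $12,060 × 3/6 = $6,030. Book value $9,130.
Year 2: $12,060 × 2/6 = $4,020. Book value $5,110.

$4,020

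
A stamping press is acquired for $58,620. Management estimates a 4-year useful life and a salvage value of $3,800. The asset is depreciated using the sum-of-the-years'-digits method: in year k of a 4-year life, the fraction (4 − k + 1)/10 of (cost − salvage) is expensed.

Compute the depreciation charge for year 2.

$16,446

Depreciable base = $58,620 − $3,800 = $54,820.
Sum of the years' digits = 4+3+2+1 = 10.
Year 1: $54,820 × 4/10 = $21,928. Book value $36,692.
Year 2: $54,820 × 3/10 = $16,446. Book value $20,246.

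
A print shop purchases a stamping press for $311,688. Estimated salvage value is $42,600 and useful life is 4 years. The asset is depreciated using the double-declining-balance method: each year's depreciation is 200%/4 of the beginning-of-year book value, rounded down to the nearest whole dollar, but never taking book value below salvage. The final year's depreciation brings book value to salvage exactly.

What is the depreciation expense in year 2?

Depreciable base = $311,688 − $42,600 = $269,088.
Year 1: ⌊$311,688 × 200%/4⌋ = $155,844. Book value $155,844.
Year 2: ⌊$155,844 × 200%/4⌋ = $77,922. Book value $77,922.

$77,922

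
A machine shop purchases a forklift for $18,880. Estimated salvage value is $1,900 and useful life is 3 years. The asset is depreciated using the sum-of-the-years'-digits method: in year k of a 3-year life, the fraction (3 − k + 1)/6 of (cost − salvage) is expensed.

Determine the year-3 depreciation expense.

Depreciable base = $18,880 − $1,900 = $16,980.
Sum of the years' digits = 3+2+1 = 6.
Year 1: $16,980 × 3/6 = $8,490. Book value $10,390.
Year 2: $16,980 × 2/6 = $5,660. Book value $4,730.
Year 3: $16,980 × 1/6 = $2,830. Book value $1,900.

$2,830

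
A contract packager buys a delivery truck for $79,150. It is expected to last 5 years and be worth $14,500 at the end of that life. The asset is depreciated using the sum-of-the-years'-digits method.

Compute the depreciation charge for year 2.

Depreciable base = $79,150 − $14,500 = $64,650.
Sum of the years' digits = 5+4+3+2+1 = 15.
Year 1: $64,650 × 5/15 = $21,550. Book value $57,600.
Year 2: $64,650 × 4/15 = $17,240. Book value $40,360.

$17,240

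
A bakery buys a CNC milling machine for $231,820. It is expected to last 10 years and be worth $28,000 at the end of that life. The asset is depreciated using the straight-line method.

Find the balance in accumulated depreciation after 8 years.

$163,056

Depreciable base = $231,820 − $28,000 = $203,820.
Annual expense = $203,820 / 10 = $20,382.
End of year 1: book value $211,438.
End of year 2: book value $191,056.
End of year 3: book value $170,674.
End of year 4: book value $150,292.
End of year 5: book value $129,910.
End of year 6: book value $109,528.
End of year 7: book value $89,146.
End of year 8: book value $68,764.
Accumulated through year 8 = $231,820 − $68,764 = $163,056.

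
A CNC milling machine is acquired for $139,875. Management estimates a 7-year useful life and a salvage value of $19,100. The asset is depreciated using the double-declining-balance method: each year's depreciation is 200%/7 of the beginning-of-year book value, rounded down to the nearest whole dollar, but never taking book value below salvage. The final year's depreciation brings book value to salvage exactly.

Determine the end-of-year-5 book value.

Depreciable base = $139,875 − $19,100 = $120,775.
Year 1: ⌊$139,875 × 200%/7⌋ = $39,964. Book value $99,911.
Year 2: ⌊$99,911 × 200%/7⌋ = $28,546. Book value $71,365.
Year 3: ⌊$71,365 × 200%/7⌋ = $20,390. Book value $50,975.
Year 4: ⌊$50,975 × 200%/7⌋ = $14,564. Book value $36,411.
Year 5: ⌊$36,411 × 200%/7⌋ = $10,403. Book value $26,008.

$26,008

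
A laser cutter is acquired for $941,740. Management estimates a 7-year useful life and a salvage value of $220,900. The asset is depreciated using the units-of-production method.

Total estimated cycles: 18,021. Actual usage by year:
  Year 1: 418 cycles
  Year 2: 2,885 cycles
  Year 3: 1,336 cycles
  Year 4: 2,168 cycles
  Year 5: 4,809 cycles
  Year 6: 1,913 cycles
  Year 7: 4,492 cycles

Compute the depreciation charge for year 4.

$86,720

Depreciable base = $941,740 − $220,900 = $720,840.
Rate = $720,840 / 18,021 cycles = $40 per cycle.
Year 1: 418 × $40 = $16,720. Book value $925,020.
Year 2: 2,885 × $40 = $115,400. Book value $809,620.
Year 3: 1,336 × $40 = $53,440. Book value $756,180.
Year 4: 2,168 × $40 = $86,720. Book value $669,460.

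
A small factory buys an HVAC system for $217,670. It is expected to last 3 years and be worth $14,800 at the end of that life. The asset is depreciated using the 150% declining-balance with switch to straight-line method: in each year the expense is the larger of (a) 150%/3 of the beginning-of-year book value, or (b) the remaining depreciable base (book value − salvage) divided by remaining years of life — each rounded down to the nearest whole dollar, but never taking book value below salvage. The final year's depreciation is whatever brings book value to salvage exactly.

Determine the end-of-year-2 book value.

Depreciable base = $217,670 − $14,800 = $202,870.
Year 1: DB = ⌊$217,670 × 150%/3⌋ = $108,835; SL = ⌊$202,870/3⌋ = $67,623 → take DB $108,835. Book value $108,835.
Year 2: DB = ⌊$108,835 × 150%/3⌋ = $54,417; SL = ⌊$94,035/2⌋ = $47,017 → take DB $54,417. Book value $54,418.

$54,418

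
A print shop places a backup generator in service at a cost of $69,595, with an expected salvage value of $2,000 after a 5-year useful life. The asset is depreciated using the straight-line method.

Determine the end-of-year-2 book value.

Depreciable base = $69,595 − $2,000 = $67,595.
Annual expense = $67,595 / 5 = $13,519.
End of year 1: book value $56,076.
End of year 2: book value $42,557.

$42,557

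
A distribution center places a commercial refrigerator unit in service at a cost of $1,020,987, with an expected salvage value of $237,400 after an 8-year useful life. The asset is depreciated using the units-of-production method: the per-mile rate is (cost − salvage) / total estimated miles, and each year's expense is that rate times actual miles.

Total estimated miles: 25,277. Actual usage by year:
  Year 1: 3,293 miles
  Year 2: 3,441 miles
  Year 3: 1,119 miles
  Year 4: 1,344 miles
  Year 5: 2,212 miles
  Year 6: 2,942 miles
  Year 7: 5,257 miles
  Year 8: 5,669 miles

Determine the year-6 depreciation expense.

$91,202

Depreciable base = $1,020,987 − $237,400 = $783,587.
Rate = $783,587 / 25,277 miles = $31 per mile.
Year 1: 3,293 × $31 = $102,083. Book value $918,904.
Year 2: 3,441 × $31 = $106,671. Book value $812,233.
Year 3: 1,119 × $31 = $34,689. Book value $777,544.
Year 4: 1,344 × $31 = $41,664. Book value $735,880.
Year 5: 2,212 × $31 = $68,572. Book value $667,308.
Year 6: 2,942 × $31 = $91,202. Book value $576,106.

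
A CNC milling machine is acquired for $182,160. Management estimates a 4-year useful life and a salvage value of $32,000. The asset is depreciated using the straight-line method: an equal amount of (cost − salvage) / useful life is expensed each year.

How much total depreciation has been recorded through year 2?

Depreciable base = $182,160 − $32,000 = $150,160.
Annual expense = $150,160 / 4 = $37,540.
End of year 1: book value $144,620.
End of year 2: book value $107,080.
Accumulated through year 2 = $182,160 − $107,080 = $75,080.

$75,080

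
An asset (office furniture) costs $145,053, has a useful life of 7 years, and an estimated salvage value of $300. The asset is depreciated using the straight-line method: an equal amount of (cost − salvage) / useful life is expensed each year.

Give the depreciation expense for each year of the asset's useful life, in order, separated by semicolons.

Depreciable base = $145,053 − $300 = $144,753.
Annual expense = $144,753 / 7 = $20,679.
End of year 1: book value $124,374.
End of year 2: book value $103,695.
End of year 3: book value $83,016.
End of year 4: book value $62,337.
End of year 5: book value $41,658.
End of year 6: book value $20,979.
End of year 7: book value $300.

$20,679; $20,679; $20,679; $20,679; $20,679; $20,679; $20,679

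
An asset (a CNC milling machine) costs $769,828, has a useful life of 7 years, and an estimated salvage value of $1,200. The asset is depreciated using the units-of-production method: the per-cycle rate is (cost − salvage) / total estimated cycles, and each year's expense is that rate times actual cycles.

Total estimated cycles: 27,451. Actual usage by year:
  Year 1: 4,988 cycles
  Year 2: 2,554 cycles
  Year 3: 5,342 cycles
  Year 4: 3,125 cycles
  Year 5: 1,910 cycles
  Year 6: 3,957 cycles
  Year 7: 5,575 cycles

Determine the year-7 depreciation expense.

$156,100

Depreciable base = $769,828 − $1,200 = $768,628.
Rate = $768,628 / 27,451 cycles = $28 per cycle.
Year 1: 4,988 × $28 = $139,664. Book value $630,164.
Year 2: 2,554 × $28 = $71,512. Book value $558,652.
Year 3: 5,342 × $28 = $149,576. Book value $409,076.
Year 4: 3,125 × $28 = $87,500. Book value $321,576.
Year 5: 1,910 × $28 = $53,480. Book value $268,096.
Year 6: 3,957 × $28 = $110,796. Book value $157,300.
Year 7: 5,575 × $28 = $156,100. Book value $1,200.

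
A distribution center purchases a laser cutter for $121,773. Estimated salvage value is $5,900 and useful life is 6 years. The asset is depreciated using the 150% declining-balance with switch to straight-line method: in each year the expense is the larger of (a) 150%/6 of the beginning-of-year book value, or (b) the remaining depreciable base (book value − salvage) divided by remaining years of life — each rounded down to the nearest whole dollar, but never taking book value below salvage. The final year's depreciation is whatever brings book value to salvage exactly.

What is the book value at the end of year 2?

Depreciable base = $121,773 − $5,900 = $115,873.
Year 1: DB = ⌊$121,773 × 150%/6⌋ = $30,443; SL = ⌊$115,873/6⌋ = $19,312 → take DB $30,443. Book value $91,330.
Year 2: DB = ⌊$91,330 × 150%/6⌋ = $22,832; SL = ⌊$85,430/5⌋ = $17,086 → take DB $22,832. Book value $68,498.

$68,498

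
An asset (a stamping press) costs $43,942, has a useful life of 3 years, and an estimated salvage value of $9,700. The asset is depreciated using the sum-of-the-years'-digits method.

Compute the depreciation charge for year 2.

$11,414

Depreciable base = $43,942 − $9,700 = $34,242.
Sum of the years' digits = 3+2+1 = 6.
Year 1: $34,242 × 3/6 = $17,121. Book value $26,821.
Year 2: $34,242 × 2/6 = $11,414. Book value $15,407.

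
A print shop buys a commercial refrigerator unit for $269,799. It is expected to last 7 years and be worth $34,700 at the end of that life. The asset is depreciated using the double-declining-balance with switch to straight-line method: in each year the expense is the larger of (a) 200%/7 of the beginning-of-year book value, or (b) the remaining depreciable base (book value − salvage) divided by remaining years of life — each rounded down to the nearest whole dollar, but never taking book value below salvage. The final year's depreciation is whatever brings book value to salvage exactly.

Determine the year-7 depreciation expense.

Depreciable base = $269,799 − $34,700 = $235,099.
Year 1: DB = ⌊$269,799 × 200%/7⌋ = $77,085; SL = ⌊$235,099/7⌋ = $33,585 → take DB $77,085. Book value $192,714.
Year 2: DB = ⌊$192,714 × 200%/7⌋ = $55,061; SL = ⌊$158,014/6⌋ = $26,335 → take DB $55,061. Book value $137,653.
Year 3: DB = ⌊$137,653 × 200%/7⌋ = $39,329; SL = ⌊$102,953/5⌋ = $20,590 → take DB $39,329. Book value $98,324.
Year 4: DB = ⌊$98,324 × 200%/7⌋ = $28,092; SL = ⌊$63,624/4⌋ = $15,906 → take DB $28,092. Book value $70,232.
Year 5: DB = ⌊$70,232 × 200%/7⌋ = $20,066; SL = ⌊$35,532/3⌋ = $11,844 → take DB $20,066. Book value $50,166.
Year 6: DB = ⌊$50,166 × 200%/7⌋ = $14,333; SL = ⌊$15,466/2⌋ = $7,733 → take DB $14,333. Book value $35,833.
Year 7 (final): $35,833 − $34,700 = $1,133. Book value $34,700.

$1,133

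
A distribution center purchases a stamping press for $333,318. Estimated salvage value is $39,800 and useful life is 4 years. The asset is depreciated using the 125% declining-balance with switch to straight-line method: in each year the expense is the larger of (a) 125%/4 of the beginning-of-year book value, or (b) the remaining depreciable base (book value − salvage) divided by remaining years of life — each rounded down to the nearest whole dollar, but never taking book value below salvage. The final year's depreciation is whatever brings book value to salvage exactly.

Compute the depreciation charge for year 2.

$71,611

Depreciable base = $333,318 − $39,800 = $293,518.
Year 1: DB = ⌊$333,318 × 125%/4⌋ = $104,161; SL = ⌊$293,518/4⌋ = $73,379 → take DB $104,161. Book value $229,157.
Year 2: DB = ⌊$229,157 × 125%/4⌋ = $71,611; SL = ⌊$189,357/3⌋ = $63,119 → take DB $71,611. Book value $157,546.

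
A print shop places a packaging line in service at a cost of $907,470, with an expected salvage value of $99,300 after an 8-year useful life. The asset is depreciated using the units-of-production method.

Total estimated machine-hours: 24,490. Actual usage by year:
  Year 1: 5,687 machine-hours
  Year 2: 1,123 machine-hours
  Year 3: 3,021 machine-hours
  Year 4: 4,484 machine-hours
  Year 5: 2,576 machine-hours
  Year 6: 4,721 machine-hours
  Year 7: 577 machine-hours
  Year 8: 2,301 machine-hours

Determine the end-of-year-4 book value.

Depreciable base = $907,470 − $99,300 = $808,170.
Rate = $808,170 / 24,490 machine-hours = $33 per machine-hour.
Year 1: 5,687 × $33 = $187,671. Book value $719,799.
Year 2: 1,123 × $33 = $37,059. Book value $682,740.
Year 3: 3,021 × $33 = $99,693. Book value $583,047.
Year 4: 4,484 × $33 = $147,972. Book value $435,075.

$435,075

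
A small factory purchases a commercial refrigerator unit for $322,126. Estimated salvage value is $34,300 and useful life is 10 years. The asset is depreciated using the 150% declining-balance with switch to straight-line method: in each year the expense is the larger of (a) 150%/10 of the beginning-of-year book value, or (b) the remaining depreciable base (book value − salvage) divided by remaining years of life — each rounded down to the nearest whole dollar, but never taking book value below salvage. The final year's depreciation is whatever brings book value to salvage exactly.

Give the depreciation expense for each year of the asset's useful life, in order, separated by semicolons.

$48,318; $41,071; $34,910; $29,674; $25,222; $21,726; $21,726; $21,726; $21,726; $21,727

Depreciable base = $322,126 − $34,300 = $287,826.
Year 1: DB = ⌊$322,126 × 150%/10⌋ = $48,318; SL = ⌊$287,826/10⌋ = $28,782 → take DB $48,318. Book value $273,808.
Year 2: DB = ⌊$273,808 × 150%/10⌋ = $41,071; SL = ⌊$239,508/9⌋ = $26,612 → take DB $41,071. Book value $232,737.
Year 3: DB = ⌊$232,737 × 150%/10⌋ = $34,910; SL = ⌊$198,437/8⌋ = $24,804 → take DB $34,910. Book value $197,827.
Year 4: DB = ⌊$197,827 × 150%/10⌋ = $29,674; SL = ⌊$163,527/7⌋ = $23,361 → take DB $29,674. Book value $168,153.
Year 5: DB = ⌊$168,153 × 150%/10⌋ = $25,222; SL = ⌊$133,853/6⌋ = $22,308 → take DB $25,222. Book value $142,931.
Year 6: DB = ⌊$142,931 × 150%/10⌋ = $21,439; SL = ⌊$108,631/5⌋ = $21,726 → take SL $21,726. Book value $121,205.
Year 7: DB = ⌊$121,205 × 150%/10⌋ = $18,180; SL = ⌊$86,905/4⌋ = $21,726 → take SL $21,726. Book value $99,479.
Year 8: DB = ⌊$99,479 × 150%/10⌋ = $14,921; SL = ⌊$65,179/3⌋ = $21,726 → take SL $21,726. Book value $77,753.
Year 9: DB = ⌊$77,753 × 150%/10⌋ = $11,662; SL = ⌊$43,453/2⌋ = $21,726 → take SL $21,726. Book value $56,027.
Year 10 (final): $56,027 − $34,300 = $21,727. Book value $34,300.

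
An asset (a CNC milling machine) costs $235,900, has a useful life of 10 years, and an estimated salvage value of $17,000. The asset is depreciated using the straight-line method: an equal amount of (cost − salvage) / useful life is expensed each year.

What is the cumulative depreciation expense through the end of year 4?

$87,560

Depreciable base = $235,900 − $17,000 = $218,900.
Annual expense = $218,900 / 10 = $21,890.
End of year 1: book value $214,010.
End of year 2: book value $192,120.
End of year 3: book value $170,230.
End of year 4: book value $148,340.
Accumulated through year 4 = $235,900 − $148,340 = $87,560.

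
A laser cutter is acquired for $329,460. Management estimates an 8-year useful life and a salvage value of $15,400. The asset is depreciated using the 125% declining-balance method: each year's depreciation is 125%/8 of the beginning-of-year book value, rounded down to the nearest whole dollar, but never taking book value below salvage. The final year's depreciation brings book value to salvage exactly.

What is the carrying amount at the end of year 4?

Depreciable base = $329,460 − $15,400 = $314,060.
Year 1: ⌊$329,460 × 125%/8⌋ = $51,478. Book value $277,982.
Year 2: ⌊$277,982 × 125%/8⌋ = $43,434. Book value $234,548.
Year 3: ⌊$234,548 × 125%/8⌋ = $36,648. Book value $197,900.
Year 4: ⌊$197,900 × 125%/8⌋ = $30,921. Book value $166,979.

$166,979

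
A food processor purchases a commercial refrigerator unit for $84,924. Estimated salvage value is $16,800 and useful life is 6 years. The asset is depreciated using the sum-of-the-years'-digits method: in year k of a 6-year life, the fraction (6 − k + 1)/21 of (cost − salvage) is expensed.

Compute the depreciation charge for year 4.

$9,732

Depreciable base = $84,924 − $16,800 = $68,124.
Sum of the years' digits = 6+5+4+3+2+1 = 21.
Year 1: $68,124 × 6/21 = $19,464. Book value $65,460.
Year 2: $68,124 × 5/21 = $16,220. Book value $49,240.
Year 3: $68,124 × 4/21 = $12,976. Book value $36,264.
Year 4: $68,124 × 3/21 = $9,732. Book value $26,532.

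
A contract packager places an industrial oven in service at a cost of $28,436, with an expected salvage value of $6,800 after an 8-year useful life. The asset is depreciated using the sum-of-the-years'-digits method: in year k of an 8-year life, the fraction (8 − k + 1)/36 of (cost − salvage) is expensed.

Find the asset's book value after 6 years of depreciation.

Depreciable base = $28,436 − $6,800 = $21,636.
Sum of the years' digits = 8+7+6+5+4+3+2+1 = 36.
Year 1: $21,636 × 8/36 = $4,808. Book value $23,628.
Year 2: $21,636 × 7/36 = $4,207. Book value $19,421.
Year 3: $21,636 × 6/36 = $3,606. Book value $15,815.
Year 4: $21,636 × 5/36 = $3,005. Book value $12,810.
Year 5: $21,636 × 4/36 = $2,404. Book value $10,406.
Year 6: $21,636 × 3/36 = $1,803. Book value $8,603.

$8,603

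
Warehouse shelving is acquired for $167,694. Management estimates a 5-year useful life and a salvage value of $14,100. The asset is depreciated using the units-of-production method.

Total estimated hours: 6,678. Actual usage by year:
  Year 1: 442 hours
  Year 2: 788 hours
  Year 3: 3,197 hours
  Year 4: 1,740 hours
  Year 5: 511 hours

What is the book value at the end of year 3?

Depreciable base = $167,694 − $14,100 = $153,594.
Rate = $153,594 / 6,678 hours = $23 per hour.
Year 1: 442 × $23 = $10,166. Book value $157,528.
Year 2: 788 × $23 = $18,124. Book value $139,404.
Year 3: 3,197 × $23 = $73,531. Book value $65,873.

$65,873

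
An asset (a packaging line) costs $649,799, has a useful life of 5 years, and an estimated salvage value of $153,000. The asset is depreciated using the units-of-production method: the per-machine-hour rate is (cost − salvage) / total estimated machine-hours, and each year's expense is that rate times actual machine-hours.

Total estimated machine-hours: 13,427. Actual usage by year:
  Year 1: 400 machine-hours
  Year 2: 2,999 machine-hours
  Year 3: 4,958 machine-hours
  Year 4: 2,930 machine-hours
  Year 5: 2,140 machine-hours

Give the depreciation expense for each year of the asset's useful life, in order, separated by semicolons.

Depreciable base = $649,799 − $153,000 = $496,799.
Rate = $496,799 / 13,427 machine-hours = $37 per machine-hour.
Year 1: 400 × $37 = $14,800. Book value $634,999.
Year 2: 2,999 × $37 = $110,963. Book value $524,036.
Year 3: 4,958 × $37 = $183,446. Book value $340,590.
Year 4: 2,930 × $37 = $108,410. Book value $232,180.
Year 5: 2,140 × $37 = $79,180. Book value $153,000.

$14,800; $110,963; $183,446; $108,410; $79,180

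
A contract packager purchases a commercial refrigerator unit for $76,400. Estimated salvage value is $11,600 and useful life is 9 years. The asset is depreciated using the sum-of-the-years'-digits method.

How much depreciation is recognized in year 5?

$7,200

Depreciable base = $76,400 − $11,600 = $64,800.
Sum of the years' digits = 9+8+7+6+5+4+3+2+1 = 45.
Year 1: $64,800 × 9/45 = $12,960. Book value $63,440.
Year 2: $64,800 × 8/45 = $11,520. Book value $51,920.
Year 3: $64,800 × 7/45 = $10,080. Book value $41,840.
Year 4: $64,800 × 6/45 = $8,640. Book value $33,200.
Year 5: $64,800 × 5/45 = $7,200. Book value $26,000.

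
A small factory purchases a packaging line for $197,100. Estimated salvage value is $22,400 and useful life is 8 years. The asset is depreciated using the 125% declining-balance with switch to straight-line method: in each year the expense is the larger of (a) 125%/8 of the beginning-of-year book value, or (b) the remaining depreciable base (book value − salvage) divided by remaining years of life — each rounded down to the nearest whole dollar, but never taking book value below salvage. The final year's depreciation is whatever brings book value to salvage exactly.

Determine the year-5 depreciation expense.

$19,199

Depreciable base = $197,100 − $22,400 = $174,700.
Year 1: DB = ⌊$197,100 × 125%/8⌋ = $30,796; SL = ⌊$174,700/8⌋ = $21,837 → take DB $30,796. Book value $166,304.
Year 2: DB = ⌊$166,304 × 125%/8⌋ = $25,985; SL = ⌊$143,904/7⌋ = $20,557 → take DB $25,985. Book value $140,319.
Year 3: DB = ⌊$140,319 × 125%/8⌋ = $21,924; SL = ⌊$117,919/6⌋ = $19,653 → take DB $21,924. Book value $118,395.
Year 4: DB = ⌊$118,395 × 125%/8⌋ = $18,499; SL = ⌊$95,995/5⌋ = $19,199 → take SL $19,199. Book value $99,196.
Year 5: DB = ⌊$99,196 × 125%/8⌋ = $15,499; SL = ⌊$76,796/4⌋ = $19,199 → take SL $19,199. Book value $79,997.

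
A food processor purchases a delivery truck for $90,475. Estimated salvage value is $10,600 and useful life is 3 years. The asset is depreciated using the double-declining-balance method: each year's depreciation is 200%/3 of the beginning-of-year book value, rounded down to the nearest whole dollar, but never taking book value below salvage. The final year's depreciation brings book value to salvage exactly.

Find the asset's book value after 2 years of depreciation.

$10,600

Depreciable base = $90,475 − $10,600 = $79,875.
Year 1: ⌊$90,475 × 200%/3⌋ = $60,316. Book value $30,159.
Year 2: ⌊$30,159 × 200%/3⌋ = $20,106, capped at $19,559. Book value $10,600.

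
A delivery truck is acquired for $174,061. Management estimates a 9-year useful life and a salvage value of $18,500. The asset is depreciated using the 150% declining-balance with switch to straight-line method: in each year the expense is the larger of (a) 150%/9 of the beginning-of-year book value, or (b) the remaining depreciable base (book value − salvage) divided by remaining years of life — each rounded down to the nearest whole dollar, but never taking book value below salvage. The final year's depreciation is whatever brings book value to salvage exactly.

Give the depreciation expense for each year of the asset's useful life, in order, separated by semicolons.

$29,010; $24,175; $20,146; $16,788; $13,990; $12,863; $12,863; $12,863; $12,863

Depreciable base = $174,061 − $18,500 = $155,561.
Year 1: DB = ⌊$174,061 × 150%/9⌋ = $29,010; SL = ⌊$155,561/9⌋ = $17,284 → take DB $29,010. Book value $145,051.
Year 2: DB = ⌊$145,051 × 150%/9⌋ = $24,175; SL = ⌊$126,551/8⌋ = $15,818 → take DB $24,175. Book value $120,876.
Year 3: DB = ⌊$120,876 × 150%/9⌋ = $20,146; SL = ⌊$102,376/7⌋ = $14,625 → take DB $20,146. Book value $100,730.
Year 4: DB = ⌊$100,730 × 150%/9⌋ = $16,788; SL = ⌊$82,230/6⌋ = $13,705 → take DB $16,788. Book value $83,942.
Year 5: DB = ⌊$83,942 × 150%/9⌋ = $13,990; SL = ⌊$65,442/5⌋ = $13,088 → take DB $13,990. Book value $69,952.
Year 6: DB = ⌊$69,952 × 150%/9⌋ = $11,658; SL = ⌊$51,452/4⌋ = $12,863 → take SL $12,863. Book value $57,089.
Year 7: DB = ⌊$57,089 × 150%/9⌋ = $9,514; SL = ⌊$38,589/3⌋ = $12,863 → take SL $12,863. Book value $44,226.
Year 8: DB = ⌊$44,226 × 150%/9⌋ = $7,371; SL = ⌊$25,726/2⌋ = $12,863 → take SL $12,863. Book value $31,363.
Year 9 (final): $31,363 − $18,500 = $12,863. Book value $18,500.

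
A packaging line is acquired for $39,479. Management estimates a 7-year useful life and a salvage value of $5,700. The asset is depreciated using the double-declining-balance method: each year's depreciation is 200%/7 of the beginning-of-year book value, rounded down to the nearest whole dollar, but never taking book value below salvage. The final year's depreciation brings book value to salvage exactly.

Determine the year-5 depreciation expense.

Depreciable base = $39,479 − $5,700 = $33,779.
Year 1: ⌊$39,479 × 200%/7⌋ = $11,279. Book value $28,200.
Year 2: ⌊$28,200 × 200%/7⌋ = $8,057. Book value $20,143.
Year 3: ⌊$20,143 × 200%/7⌋ = $5,755. Book value $14,388.
Year 4: ⌊$14,388 × 200%/7⌋ = $4,110. Book value $10,278.
Year 5: ⌊$10,278 × 200%/7⌋ = $2,936. Book value $7,342.

$2,936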